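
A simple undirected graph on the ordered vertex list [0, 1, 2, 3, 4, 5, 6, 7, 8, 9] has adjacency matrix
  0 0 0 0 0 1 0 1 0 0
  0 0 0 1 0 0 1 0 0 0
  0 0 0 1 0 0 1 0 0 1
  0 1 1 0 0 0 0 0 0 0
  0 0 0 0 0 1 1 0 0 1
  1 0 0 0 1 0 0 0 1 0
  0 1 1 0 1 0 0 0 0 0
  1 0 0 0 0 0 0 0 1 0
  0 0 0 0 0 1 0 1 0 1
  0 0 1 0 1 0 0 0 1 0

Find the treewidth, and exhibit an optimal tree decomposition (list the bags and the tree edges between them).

Treewidth 2.
One such decomposition:
Bags: B1 = {1, 3, 6}  B2 = {2, 3, 6}  B3 = {2, 4, 6}  B4 = {2, 4, 9}  B5 = {4, 5, 9}  B6 = {5, 8, 9}  B7 = {0, 5, 8}  B8 = {0, 7, 8}
Tree: B1–B2, B2–B3, B3–B4, B4–B5, B5–B6, B6–B7, B7–B8

Each bag holds 3 vertices, so the decomposition has width 2, which upper-bounds the treewidth. Since 1–3–2–6–1 is a cycle in G, G is not acyclic. Forests are exactly the graphs of treewidth ≤ 1, so tw(G) ≥ 2. Hence tw(G) = 2 exactly.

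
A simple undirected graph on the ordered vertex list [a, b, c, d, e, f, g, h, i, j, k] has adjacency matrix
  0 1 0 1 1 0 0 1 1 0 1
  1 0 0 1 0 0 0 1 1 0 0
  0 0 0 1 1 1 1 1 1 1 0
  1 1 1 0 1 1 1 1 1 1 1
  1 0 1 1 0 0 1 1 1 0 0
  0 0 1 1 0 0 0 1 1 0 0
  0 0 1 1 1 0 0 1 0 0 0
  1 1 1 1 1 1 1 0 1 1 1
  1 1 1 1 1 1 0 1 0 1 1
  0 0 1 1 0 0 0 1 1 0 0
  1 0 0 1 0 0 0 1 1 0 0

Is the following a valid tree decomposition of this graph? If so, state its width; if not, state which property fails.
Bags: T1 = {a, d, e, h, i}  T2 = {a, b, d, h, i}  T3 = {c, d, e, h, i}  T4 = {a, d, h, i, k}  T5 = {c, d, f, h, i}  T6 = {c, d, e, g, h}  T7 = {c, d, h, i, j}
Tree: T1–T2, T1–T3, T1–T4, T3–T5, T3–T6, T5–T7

Yes; width 4.

Vertex coverage: the bags together contain {a, b, c, d, e, f, g, h, i, j, k}, the full vertex set. Edge coverage: each edge of G has both endpoints in at least one bag. Running intersection: for every vertex, the bags containing it form a connected subtree. All three properties hold, so this is a valid tree decomposition of width max|bag| − 1 = 4, and hence tw(G) ≤ 4.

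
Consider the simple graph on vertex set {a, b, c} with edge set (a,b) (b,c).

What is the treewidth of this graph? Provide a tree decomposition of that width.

Treewidth 1.
One such decomposition:
Bags: B1 = {a, b}  B2 = {b, c}
Tree: B1–B2

Every bag has size at most 2, so the width is 2 − 1 = 1 and tw(G) ≤ 1. Any graph with an edge has treewidth ≥ 1, and G has the edge b–a. Hence tw(G) = 1 exactly.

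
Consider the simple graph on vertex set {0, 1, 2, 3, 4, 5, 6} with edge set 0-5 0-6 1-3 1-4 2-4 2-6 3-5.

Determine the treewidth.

A width-2 tree decomposition is:
Bags: B1 = {1, 3, 5}  B2 = {0, 1, 5}  B3 = {0, 1, 6}  B4 = {1, 2, 6}  B5 = {1, 2, 4}
Tree: B1–B2, B2–B3, B3–B4, B4–B5
The largest bag has 3 vertices, giving width 2; this decomposition certifies tw(G) ≤ 2. The edges 1–3–5–0–6–2–4–1 form a cycle, so G is not a tree and its treewidth is at least 2. Therefore the treewidth is 2.

2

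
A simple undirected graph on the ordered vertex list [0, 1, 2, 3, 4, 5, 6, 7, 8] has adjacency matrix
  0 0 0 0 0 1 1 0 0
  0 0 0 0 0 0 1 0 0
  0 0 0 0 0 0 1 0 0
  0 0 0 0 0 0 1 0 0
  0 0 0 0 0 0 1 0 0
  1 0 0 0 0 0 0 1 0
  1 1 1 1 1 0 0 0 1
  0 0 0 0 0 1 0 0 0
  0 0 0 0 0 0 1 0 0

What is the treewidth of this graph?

1

A width-1 tree decomposition is:
Bags: B1 = {0, 6}  B2 = {2, 6}  B3 = {6, 8}  B4 = {1, 6}  B5 = {4, 6}  B6 = {3, 6}  B7 = {0, 5}  B8 = {5, 7}
Tree: B1–B2, B2–B3, B2–B4, B4–B5, B2–B6, B1–B7, B7–B8
Every bag has size at most 2, so the width is 2 − 1 = 1 and tw(G) ≤ 1. G has an edge, so its treewidth is at least 1. Therefore the treewidth is 1.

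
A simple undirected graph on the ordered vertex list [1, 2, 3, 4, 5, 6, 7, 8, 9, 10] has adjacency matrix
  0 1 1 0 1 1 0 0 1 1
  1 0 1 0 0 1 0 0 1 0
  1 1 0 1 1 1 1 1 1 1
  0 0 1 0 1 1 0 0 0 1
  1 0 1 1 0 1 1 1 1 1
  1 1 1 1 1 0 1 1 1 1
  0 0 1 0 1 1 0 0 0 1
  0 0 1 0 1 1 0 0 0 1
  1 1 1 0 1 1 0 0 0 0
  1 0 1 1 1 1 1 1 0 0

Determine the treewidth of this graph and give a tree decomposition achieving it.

Treewidth 4.
Bags: B1 = {1, 3, 5, 6, 9}  B2 = {1, 3, 5, 6, 10}  B3 = {3, 4, 5, 6, 10}  B4 = {3, 5, 6, 8, 10}  B5 = {1, 2, 3, 6, 9}  B6 = {3, 5, 6, 7, 10}
Tree: B1–B2, B2–B3, B3–B4, B1–B5, B3–B6

Each bag holds 5 vertices, so the decomposition has width 4, which upper-bounds the treewidth. For the lower bound, the 5 vertices {1, 2, 3, 6, 9} are pairwise adjacent, and any tree decomposition puts a clique entirely inside one bag — forcing width ≥ 4. The upper and lower bounds meet at 4, so that is the treewidth.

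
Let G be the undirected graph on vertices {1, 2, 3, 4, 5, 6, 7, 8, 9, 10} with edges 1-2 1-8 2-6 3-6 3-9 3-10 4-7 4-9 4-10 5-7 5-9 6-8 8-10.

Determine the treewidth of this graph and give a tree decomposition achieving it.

Treewidth 2.
One such decomposition:
Bags: B1 = {1, 2, 6}  B2 = {1, 6, 8}  B3 = {3, 6, 8}  B4 = {3, 8, 10}  B5 = {3, 9, 10}  B6 = {4, 9, 10}  B7 = {4, 5, 9}  B8 = {4, 5, 7}
Tree: B1–B2, B2–B3, B3–B4, B4–B5, B5–B6, B6–B7, B7–B8

Each bag holds 3 vertices, so the decomposition has width 2, which upper-bounds the treewidth. The edges 2–1–8–6–2 form a cycle, so G is not a tree and its treewidth is at least 2. Hence tw(G) = 2 exactly.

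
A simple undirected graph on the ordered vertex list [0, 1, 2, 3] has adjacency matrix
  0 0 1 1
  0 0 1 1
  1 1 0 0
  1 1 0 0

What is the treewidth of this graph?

2

A width-2 tree decomposition is:
Bags: B1 = {0, 2, 3}  B2 = {1, 2, 3}
Tree: B1–B2
Each bag holds 3 vertices, so the decomposition has width 2, which upper-bounds the treewidth. Since 3–0–2–1–3 is a cycle in G, G is not acyclic. Forests are exactly the graphs of treewidth ≤ 1, so tw(G) ≥ 2. Combining the bounds, tw(G) = 2.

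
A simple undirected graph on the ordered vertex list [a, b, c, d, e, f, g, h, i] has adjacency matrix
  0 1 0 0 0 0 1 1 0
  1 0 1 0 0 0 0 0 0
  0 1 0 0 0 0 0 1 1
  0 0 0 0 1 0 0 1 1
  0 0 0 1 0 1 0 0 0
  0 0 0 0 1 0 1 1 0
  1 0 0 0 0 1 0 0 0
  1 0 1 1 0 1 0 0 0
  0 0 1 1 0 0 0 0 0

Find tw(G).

3

A width-3 tree decomposition is:
Bags: B1 = {b, c, d, i}  B2 = {b, c, d, h}  B3 = {a, b, d, h}  B4 = {a, d, e, h}  B5 = {a, e, f, h}  B6 = {a, e, f, g}
Tree: B1–B2, B2–B3, B3–B4, B4–B5, B5–B6
Each bag holds 4 vertices, so the decomposition has width 3, which upper-bounds the treewidth. For the lower bound: the 4 vertex sets {b,c,i}, {d}, {h}, {a,e,f,g} are disjoint, each induces a connected subgraph, and every pair is joined by at least one edge of G. Contracting each set to a single vertex therefore yields K_{4} as a minor, and since treewidth is minor-monotone, tw(G) ≥ tw(K_{4}) = 3. The upper and lower bounds meet at 3, so that is the treewidth.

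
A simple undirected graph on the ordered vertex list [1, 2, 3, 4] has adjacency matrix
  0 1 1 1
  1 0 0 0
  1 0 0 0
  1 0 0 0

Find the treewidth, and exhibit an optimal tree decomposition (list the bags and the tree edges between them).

Treewidth 1.
Bags: B1 = {1, 3}  B2 = {1, 2}  B3 = {1, 4}
Tree: B1–B2, B2–B3

Every bag has size at most 2, so the width is 2 − 1 = 1 and tw(G) ≤ 1. Any graph with an edge has treewidth ≥ 1, and G has the edge 1–3. Combining the bounds, tw(G) = 1.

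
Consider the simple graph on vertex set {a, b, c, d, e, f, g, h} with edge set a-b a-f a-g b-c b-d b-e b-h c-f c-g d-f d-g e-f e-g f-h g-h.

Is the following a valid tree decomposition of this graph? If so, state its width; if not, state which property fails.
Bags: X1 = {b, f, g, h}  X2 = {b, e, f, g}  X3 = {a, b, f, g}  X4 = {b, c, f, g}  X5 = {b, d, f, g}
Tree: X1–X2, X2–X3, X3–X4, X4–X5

Checking the three conditions: (i) the bags cover all of {a, b, c, d, e, f, g, h}; (ii) for each edge, some bag contains both endpoints; (iii) the bags containing any fixed vertex form a subtree. All hold, so the decomposition is valid with width 4 − 1 = 3.

Yes; width 3.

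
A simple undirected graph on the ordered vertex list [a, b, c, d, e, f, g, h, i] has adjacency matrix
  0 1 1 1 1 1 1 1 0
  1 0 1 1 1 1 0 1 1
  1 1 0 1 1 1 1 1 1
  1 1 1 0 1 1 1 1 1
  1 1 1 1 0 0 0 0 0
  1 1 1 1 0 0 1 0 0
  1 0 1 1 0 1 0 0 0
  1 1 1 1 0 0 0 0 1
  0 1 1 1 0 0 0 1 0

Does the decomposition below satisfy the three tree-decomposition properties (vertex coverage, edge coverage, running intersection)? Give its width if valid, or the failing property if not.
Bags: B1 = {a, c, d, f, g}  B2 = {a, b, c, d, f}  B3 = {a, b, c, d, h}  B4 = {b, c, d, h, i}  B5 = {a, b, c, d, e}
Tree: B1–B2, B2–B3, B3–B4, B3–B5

Yes; width 4.

Every vertex of G appears in some bag (union = {a, b, c, d, e, f, g, h, i}); every edge is covered by a bag; and for each vertex v the set of bags containing v is connected in the bag tree. The decomposition is therefore valid. The largest bag has 5 vertices, so the width is 4.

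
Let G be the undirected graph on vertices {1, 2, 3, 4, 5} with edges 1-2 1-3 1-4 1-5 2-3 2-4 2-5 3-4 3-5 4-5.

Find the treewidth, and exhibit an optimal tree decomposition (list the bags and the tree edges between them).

A single bag containing all 5 vertices is trivially a valid decomposition of width 4. Conversely, {1, 2, 3, 4, 5} is a clique of size 5, and the vertices of any clique must share a bag in every tree decomposition; so some bag has ≥ 5 vertices and tw(G) ≥ 4. The upper and lower bounds meet at 4, so that is the treewidth.

Treewidth 4.
One optimal decomposition is:
Bags: B1 = {1, 2, 3, 4, 5}
Tree: (single bag)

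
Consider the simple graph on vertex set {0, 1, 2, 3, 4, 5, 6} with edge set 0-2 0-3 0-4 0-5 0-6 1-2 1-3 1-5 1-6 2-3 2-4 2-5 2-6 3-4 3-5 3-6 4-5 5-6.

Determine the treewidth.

4

A width-4 tree decomposition is:
Bags: B1 = {0, 2, 3, 5, 6}  B2 = {1, 2, 3, 5, 6}  B3 = {0, 2, 3, 4, 5}
Tree: B1–B2, B1–B3
The largest bag has 5 vertices, giving width 4; this decomposition certifies tw(G) ≤ 4. Conversely, {0, 2, 3, 4, 5} is a clique of size 5, and the vertices of any clique must share a bag in every tree decomposition; so some bag has ≥ 5 vertices and tw(G) ≥ 4. Hence tw(G) = 4 exactly.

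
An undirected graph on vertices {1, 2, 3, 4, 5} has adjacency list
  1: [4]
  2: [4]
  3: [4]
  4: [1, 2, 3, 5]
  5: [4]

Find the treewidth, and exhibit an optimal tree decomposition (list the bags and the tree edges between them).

Treewidth 1.
One optimal decomposition is:
Bags: B1 = {2, 4}  B2 = {4, 5}  B3 = {1, 4}  B4 = {3, 4}
Tree: B1–B2, B2–B3, B2–B4

Each bag holds 2 vertices, so the decomposition has width 1, which upper-bounds the treewidth. G has an edge, so its treewidth is at least 1. Combining the bounds, tw(G) = 1.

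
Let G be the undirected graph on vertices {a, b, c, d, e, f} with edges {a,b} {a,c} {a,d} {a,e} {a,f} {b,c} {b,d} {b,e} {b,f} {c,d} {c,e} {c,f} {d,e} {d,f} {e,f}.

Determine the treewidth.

5

A width-5 tree decomposition is:
Bags: B1 = {a, b, c, d, e, f}
Tree: (single bag)
A single bag containing all 6 vertices is trivially a valid decomposition of width 5. Conversely, {a, b, c, d, e, f} is a clique of size 6, and the vertices of any clique must share a bag in every tree decomposition; so some bag has ≥ 6 vertices and tw(G) ≥ 5. The upper and lower bounds meet at 5, so that is the treewidth.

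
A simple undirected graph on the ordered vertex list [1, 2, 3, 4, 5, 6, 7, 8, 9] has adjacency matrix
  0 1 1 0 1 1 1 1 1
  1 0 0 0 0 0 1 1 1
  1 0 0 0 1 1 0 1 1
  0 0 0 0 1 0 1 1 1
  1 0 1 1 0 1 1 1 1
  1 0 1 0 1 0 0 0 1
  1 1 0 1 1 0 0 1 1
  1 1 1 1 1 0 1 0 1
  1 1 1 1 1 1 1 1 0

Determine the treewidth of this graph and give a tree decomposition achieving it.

Every bag has size at most 5, so the width is 5 − 1 = 4 and tw(G) ≤ 4. On the other hand G contains the 5-clique {1, 2, 7, 8, 9}. A clique must lie in a single bag of any decomposition, so no decomposition can have width below 4. The upper and lower bounds meet at 4, so that is the treewidth.

Treewidth 4.
One such decomposition:
Bags: B1 = {1, 3, 5, 8, 9}  B2 = {1, 5, 7, 8, 9}  B3 = {4, 5, 7, 8, 9}  B4 = {1, 2, 7, 8, 9}  B5 = {1, 3, 5, 6, 9}
Tree: B1–B2, B2–B3, B2–B4, B1–B5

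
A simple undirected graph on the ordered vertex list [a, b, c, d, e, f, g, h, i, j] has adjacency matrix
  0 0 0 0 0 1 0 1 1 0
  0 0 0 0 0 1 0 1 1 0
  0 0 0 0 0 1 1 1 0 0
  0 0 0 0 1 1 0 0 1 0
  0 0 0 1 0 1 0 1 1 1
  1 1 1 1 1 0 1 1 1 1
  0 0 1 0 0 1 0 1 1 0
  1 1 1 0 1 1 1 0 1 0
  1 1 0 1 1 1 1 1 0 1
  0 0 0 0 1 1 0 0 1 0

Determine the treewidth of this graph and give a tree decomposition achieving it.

Each bag holds 4 vertices, so the decomposition has width 3, which upper-bounds the treewidth. For the lower bound, the 4 vertices {c, f, g, h} are pairwise adjacent, and any tree decomposition puts a clique entirely inside one bag — forcing width ≥ 3. Hence tw(G) = 3 exactly.

Treewidth 3.
One optimal decomposition is:
Bags: B1 = {e, f, h, i}  B2 = {a, f, h, i}  B3 = {d, e, f, i}  B4 = {b, f, h, i}  B5 = {f, g, h, i}  B6 = {c, f, g, h}  B7 = {e, f, i, j}
Tree: B1–B2, B1–B3, B2–B4, B2–B5, B5–B6, B1–B7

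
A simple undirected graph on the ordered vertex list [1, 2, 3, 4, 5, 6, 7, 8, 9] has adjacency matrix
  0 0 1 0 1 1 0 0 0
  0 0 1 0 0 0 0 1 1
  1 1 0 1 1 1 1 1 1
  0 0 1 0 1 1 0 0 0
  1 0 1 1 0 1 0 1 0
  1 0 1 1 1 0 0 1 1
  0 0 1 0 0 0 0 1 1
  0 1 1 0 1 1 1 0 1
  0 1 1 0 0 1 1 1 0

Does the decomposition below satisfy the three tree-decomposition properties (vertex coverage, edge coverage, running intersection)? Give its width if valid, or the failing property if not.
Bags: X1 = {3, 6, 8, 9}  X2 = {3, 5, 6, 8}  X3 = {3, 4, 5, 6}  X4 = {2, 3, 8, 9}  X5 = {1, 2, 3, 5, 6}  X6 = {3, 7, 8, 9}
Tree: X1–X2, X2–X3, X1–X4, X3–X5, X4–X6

A tree decomposition must satisfy three properties: every vertex lies in some bag; for every edge, both endpoints lie together in some bag; and for every vertex, the bags containing it form a connected subtree. Here bags containing vertex 2 are not connected in the tree, so the decomposition is invalid.

No — bags containing vertex 2 are not connected in the tree.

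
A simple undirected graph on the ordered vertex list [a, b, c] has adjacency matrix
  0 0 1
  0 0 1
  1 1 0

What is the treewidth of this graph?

A width-1 tree decomposition is:
Bags: B1 = {b, c}  B2 = {a, c}
Tree: B1–B2
Every bag has size at most 2, so the width is 2 − 1 = 1 and tw(G) ≤ 1. Any graph with an edge has treewidth ≥ 1, and G has the edge b–c. The upper and lower bounds meet at 1, so that is the treewidth.

1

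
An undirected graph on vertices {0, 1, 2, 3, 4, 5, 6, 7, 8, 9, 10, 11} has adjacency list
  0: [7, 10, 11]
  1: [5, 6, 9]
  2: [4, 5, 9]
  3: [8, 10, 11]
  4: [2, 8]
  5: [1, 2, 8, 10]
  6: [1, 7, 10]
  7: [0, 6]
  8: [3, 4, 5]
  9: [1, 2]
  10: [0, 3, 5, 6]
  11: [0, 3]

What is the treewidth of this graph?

3

A width-3 tree decomposition is:
Bags: B1 = {0, 6, 7, 11}  B2 = {0, 6, 10, 11}  B3 = {3, 6, 10, 11}  B4 = {1, 3, 6, 10}  B5 = {1, 3, 5, 10}  B6 = {1, 3, 5, 8}  B7 = {1, 5, 8, 9}  B8 = {2, 5, 8, 9}  B9 = {2, 4, 8, 9}
Tree: B1–B2, B2–B3, B3–B4, B4–B5, B5–B6, B6–B7, B7–B8, B8–B9
Every bag has size at most 4, so the width is 4 − 1 = 3 and tw(G) ≤ 3. For the lower bound: the 4 vertex sets {0,7,11}, {6}, {10}, {1,3,5,8} are disjoint, each induces a connected subgraph, and every pair is joined by at least one edge of G. Contracting each set to a single vertex therefore yields K_{4} as a minor, and since treewidth is minor-monotone, tw(G) ≥ tw(K_{4}) = 3. Combining the bounds, tw(G) = 3.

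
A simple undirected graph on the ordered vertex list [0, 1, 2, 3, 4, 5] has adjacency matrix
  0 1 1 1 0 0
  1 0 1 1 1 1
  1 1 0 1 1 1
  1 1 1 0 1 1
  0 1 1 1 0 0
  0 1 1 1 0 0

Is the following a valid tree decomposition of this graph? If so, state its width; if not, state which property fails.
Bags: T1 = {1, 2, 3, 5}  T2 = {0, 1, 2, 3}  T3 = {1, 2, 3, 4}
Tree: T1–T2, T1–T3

Yes; width 3.

Checking the three conditions: (i) the bags cover all of {0, 1, 2, 3, 4, 5}; (ii) for each edge, some bag contains both endpoints; (iii) the bags containing any fixed vertex form a subtree. All hold, so the decomposition is valid with width 4 − 1 = 3.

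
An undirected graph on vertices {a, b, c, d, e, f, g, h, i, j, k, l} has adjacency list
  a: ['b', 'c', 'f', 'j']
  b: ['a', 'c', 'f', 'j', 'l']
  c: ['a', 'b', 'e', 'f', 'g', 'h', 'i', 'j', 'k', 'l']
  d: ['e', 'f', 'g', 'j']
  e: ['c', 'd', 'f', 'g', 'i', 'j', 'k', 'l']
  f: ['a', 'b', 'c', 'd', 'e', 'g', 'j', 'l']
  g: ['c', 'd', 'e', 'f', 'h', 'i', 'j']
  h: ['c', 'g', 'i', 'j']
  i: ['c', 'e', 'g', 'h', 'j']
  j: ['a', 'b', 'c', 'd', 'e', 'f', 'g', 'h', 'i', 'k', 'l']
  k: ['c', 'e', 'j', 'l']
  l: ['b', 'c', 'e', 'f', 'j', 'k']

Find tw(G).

A width-4 tree decomposition is:
Bags: B1 = {c, e, f, j, l}  B2 = {c, e, f, g, j}  B3 = {b, c, f, j, l}  B4 = {c, e, g, i, j}  B5 = {a, b, c, f, j}  B6 = {c, e, j, k, l}  B7 = {c, g, h, i, j}  B8 = {d, e, f, g, j}
Tree: B1–B2, B1–B3, B2–B4, B3–B5, B1–B6, B4–B7, B2–B8
The largest bag has 5 vertices, giving width 4; this decomposition certifies tw(G) ≤ 4. Conversely, {d, e, f, g, j} is a clique of size 5, and the vertices of any clique must share a bag in every tree decomposition; so some bag has ≥ 5 vertices and tw(G) ≥ 4. Therefore the treewidth is 4.

4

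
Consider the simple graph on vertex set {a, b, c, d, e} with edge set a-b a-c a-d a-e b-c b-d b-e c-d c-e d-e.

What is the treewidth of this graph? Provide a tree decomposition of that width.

With just one bag of size 5, the width is 5 − 1 = 4, so tw(G) ≤ 4. On the other hand G contains the 5-clique {a, b, c, d, e}. A clique must lie in a single bag of any decomposition, so no decomposition can have width below 4. Combining the bounds, tw(G) = 4.

Treewidth 4.
One such decomposition:
Bags: B1 = {a, b, c, d, e}
Tree: (single bag)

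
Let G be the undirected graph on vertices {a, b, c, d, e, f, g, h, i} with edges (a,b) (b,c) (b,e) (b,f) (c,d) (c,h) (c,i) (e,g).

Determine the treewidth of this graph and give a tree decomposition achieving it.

Treewidth 1.
One such decomposition:
Bags: B1 = {c, h}  B2 = {b, c}  B3 = {b, f}  B4 = {b, e}  B5 = {c, d}  B6 = {a, b}  B7 = {c, i}  B8 = {e, g}
Tree: B1–B2, B2–B3, B3–B4, B1–B5, B2–B6, B1–B7, B4–B8

The largest bag has 2 vertices, giving width 1; this decomposition certifies tw(G) ≤ 1. Since G has at least one edge (e.g. c–h), it is not an edgeless graph, so tw(G) ≥ 1. The upper and lower bounds meet at 1, so that is the treewidth.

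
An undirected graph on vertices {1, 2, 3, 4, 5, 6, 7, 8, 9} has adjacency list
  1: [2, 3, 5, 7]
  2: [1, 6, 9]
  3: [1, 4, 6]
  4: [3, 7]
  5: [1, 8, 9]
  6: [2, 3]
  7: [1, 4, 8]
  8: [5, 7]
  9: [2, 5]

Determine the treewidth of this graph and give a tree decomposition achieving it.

Treewidth 3.
One optimal decomposition is:
Bags: B1 = {3, 4, 6, 7}  B2 = {1, 3, 6, 7}  B3 = {1, 2, 6, 7}  B4 = {1, 2, 7, 8}  B5 = {1, 2, 5, 8}  B6 = {2, 5, 8, 9}
Tree: B1–B2, B2–B3, B3–B4, B4–B5, B5–B6

Each bag holds 4 vertices, so the decomposition has width 3, which upper-bounds the treewidth. For the lower bound: the 4 vertex sets {3,4,6}, {7}, {1}, {2,5,8,9} are disjoint, each induces a connected subgraph, and every pair is joined by at least one edge of G. Contracting each set to a single vertex therefore yields K_{4} as a minor, and since treewidth is minor-monotone, tw(G) ≥ tw(K_{4}) = 3. Therefore the treewidth is 3.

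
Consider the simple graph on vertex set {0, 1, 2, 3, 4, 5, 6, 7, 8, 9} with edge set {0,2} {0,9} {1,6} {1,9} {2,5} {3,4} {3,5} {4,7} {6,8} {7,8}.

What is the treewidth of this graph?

2

A width-2 tree decomposition is:
Bags: B1 = {3, 4, 5}  B2 = {2, 4, 5}  B3 = {0, 2, 4}  B4 = {0, 4, 9}  B5 = {1, 4, 9}  B6 = {1, 4, 6}  B7 = {4, 6, 8}  B8 = {4, 7, 8}
Tree: B1–B2, B2–B3, B3–B4, B4–B5, B5–B6, B6–B7, B7–B8
Every bag has size at most 3, so the width is 3 − 1 = 2 and tw(G) ≤ 2. For the lower bound, G contains the cycle 4–3–5–2–0–9–1–6–8–7–4, so G is not a forest; only forests have treewidth ≤ 1, hence tw(G) ≥ 2. The upper and lower bounds meet at 2, so that is the treewidth.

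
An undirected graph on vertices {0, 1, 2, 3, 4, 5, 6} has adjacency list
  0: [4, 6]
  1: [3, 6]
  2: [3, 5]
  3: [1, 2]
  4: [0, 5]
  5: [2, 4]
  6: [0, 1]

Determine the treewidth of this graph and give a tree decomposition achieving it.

Each bag holds 3 vertices, so the decomposition has width 2, which upper-bounds the treewidth. The edges 3–2–5–4–0–6–1–3 form a cycle, so G is not a tree and its treewidth is at least 2. The upper and lower bounds meet at 2, so that is the treewidth.

Treewidth 2.
Bags: B1 = {2, 3, 5}  B2 = {3, 4, 5}  B3 = {0, 3, 4}  B4 = {0, 3, 6}  B5 = {1, 3, 6}
Tree: B1–B2, B2–B3, B3–B4, B4–B5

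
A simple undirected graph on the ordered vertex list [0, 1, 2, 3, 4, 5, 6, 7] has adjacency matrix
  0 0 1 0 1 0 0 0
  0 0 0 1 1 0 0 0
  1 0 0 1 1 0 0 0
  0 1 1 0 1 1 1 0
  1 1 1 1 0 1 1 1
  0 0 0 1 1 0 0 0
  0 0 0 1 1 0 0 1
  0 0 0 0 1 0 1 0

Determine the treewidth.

2

A width-2 tree decomposition is:
Bags: B1 = {2, 3, 4}  B2 = {3, 4, 6}  B3 = {0, 2, 4}  B4 = {1, 3, 4}  B5 = {3, 4, 5}  B6 = {4, 6, 7}
Tree: B1–B2, B1–B3, B2–B4, B4–B5, B2–B6
Every bag has size at most 3, so the width is 3 − 1 = 2 and tw(G) ≤ 2. On the other hand G contains the 3-clique {0, 2, 4}. A clique must lie in a single bag of any decomposition, so no decomposition can have width below 2. Hence tw(G) = 2 exactly.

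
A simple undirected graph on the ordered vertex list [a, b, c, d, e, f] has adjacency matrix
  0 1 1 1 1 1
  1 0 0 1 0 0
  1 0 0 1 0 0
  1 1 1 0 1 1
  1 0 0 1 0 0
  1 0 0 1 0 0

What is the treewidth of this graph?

2

A width-2 tree decomposition is:
Bags: B1 = {a, d, e}  B2 = {a, d, f}  B3 = {a, b, d}  B4 = {a, c, d}
Tree: B1–B2, B1–B3, B1–B4
Each bag holds 3 vertices, so the decomposition has width 2, which upper-bounds the treewidth. Conversely, {a, d, e} is a clique of size 3, and the vertices of any clique must share a bag in every tree decomposition; so some bag has ≥ 3 vertices and tw(G) ≥ 2. Combining the bounds, tw(G) = 2.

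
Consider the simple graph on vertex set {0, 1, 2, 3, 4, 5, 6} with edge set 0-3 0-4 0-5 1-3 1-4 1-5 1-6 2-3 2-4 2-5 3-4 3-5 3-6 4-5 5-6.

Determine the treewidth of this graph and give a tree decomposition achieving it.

Treewidth 3.
Bags: B1 = {0, 3, 4, 5}  B2 = {1, 3, 4, 5}  B3 = {1, 3, 5, 6}  B4 = {2, 3, 4, 5}
Tree: B1–B2, B2–B3, B1–B4

Every bag has size at most 4, so the width is 4 − 1 = 3 and tw(G) ≤ 3. On the other hand G contains the 4-clique {0, 3, 4, 5}. A clique must lie in a single bag of any decomposition, so no decomposition can have width below 3. The upper and lower bounds meet at 3, so that is the treewidth.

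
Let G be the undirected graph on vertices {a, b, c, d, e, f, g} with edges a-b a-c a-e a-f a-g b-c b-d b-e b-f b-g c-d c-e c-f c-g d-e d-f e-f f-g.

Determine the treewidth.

4

A width-4 tree decomposition is:
Bags: B1 = {a, b, c, e, f}  B2 = {a, b, c, f, g}  B3 = {b, c, d, e, f}
Tree: B1–B2, B1–B3
The largest bag has 5 vertices, giving width 4; this decomposition certifies tw(G) ≤ 4. For the lower bound, the 5 vertices {a, b, c, f, g} are pairwise adjacent, and any tree decomposition puts a clique entirely inside one bag — forcing width ≥ 4. Hence tw(G) = 4 exactly.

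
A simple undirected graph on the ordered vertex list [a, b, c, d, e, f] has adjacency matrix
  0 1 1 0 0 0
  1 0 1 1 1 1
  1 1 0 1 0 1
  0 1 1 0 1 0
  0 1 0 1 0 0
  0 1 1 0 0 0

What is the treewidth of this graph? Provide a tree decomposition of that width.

Treewidth 2.
Bags: B1 = {a, b, c}  B2 = {b, c, d}  B3 = {b, d, e}  B4 = {b, c, f}
Tree: B1–B2, B2–B3, B1–B4

The largest bag has 3 vertices, giving width 2; this decomposition certifies tw(G) ≤ 2. For the lower bound, the 3 vertices {b, d, e} are pairwise adjacent, and any tree decomposition puts a clique entirely inside one bag — forcing width ≥ 2. Hence tw(G) = 2 exactly.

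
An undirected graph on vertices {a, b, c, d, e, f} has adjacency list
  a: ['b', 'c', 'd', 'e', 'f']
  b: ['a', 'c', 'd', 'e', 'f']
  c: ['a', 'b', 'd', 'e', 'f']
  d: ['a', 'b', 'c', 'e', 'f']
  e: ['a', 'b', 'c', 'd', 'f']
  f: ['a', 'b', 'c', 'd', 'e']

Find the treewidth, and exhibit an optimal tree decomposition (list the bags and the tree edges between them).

Treewidth 5.
Bags: B1 = {a, b, c, d, e, f}
Tree: (single bag)

A single bag containing all 6 vertices is trivially a valid decomposition of width 5. For the lower bound, the 6 vertices {a, b, c, d, e, f} are pairwise adjacent, and any tree decomposition puts a clique entirely inside one bag — forcing width ≥ 5. Therefore the treewidth is 5.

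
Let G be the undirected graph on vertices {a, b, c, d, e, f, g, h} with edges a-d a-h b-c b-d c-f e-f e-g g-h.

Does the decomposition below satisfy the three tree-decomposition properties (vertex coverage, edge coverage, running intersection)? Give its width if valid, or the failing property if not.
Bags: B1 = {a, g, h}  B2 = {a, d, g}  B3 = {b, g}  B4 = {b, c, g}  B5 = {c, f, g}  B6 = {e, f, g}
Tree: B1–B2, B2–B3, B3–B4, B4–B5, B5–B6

A tree decomposition must satisfy three properties: every vertex lies in some bag; for every edge, both endpoints lie together in some bag; and for every vertex, the bags containing it form a connected subtree. Here edge (d,b) lies in no bag, so the decomposition is invalid.

No — edge (d,b) lies in no bag.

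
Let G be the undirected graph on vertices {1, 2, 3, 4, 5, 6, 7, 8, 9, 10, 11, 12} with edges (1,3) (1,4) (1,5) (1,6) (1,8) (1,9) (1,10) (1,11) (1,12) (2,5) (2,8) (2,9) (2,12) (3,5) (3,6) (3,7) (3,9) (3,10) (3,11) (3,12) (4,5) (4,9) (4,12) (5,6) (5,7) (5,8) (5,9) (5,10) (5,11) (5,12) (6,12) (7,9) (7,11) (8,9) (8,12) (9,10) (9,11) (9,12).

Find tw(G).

A width-4 tree decomposition is:
Bags: B1 = {1, 3, 5, 9, 12}  B2 = {1, 3, 5, 9, 11}  B3 = {1, 4, 5, 9, 12}  B4 = {1, 5, 8, 9, 12}  B5 = {2, 5, 8, 9, 12}  B6 = {1, 3, 5, 9, 10}  B7 = {3, 5, 7, 9, 11}  B8 = {1, 3, 5, 6, 12}
Tree: B1–B2, B1–B3, B1–B4, B4–B5, B1–B6, B2–B7, B1–B8
Every bag has size at most 5, so the width is 5 − 1 = 4 and tw(G) ≤ 4. Conversely, {1, 5, 8, 9, 12} is a clique of size 5, and the vertices of any clique must share a bag in every tree decomposition; so some bag has ≥ 5 vertices and tw(G) ≥ 4. Therefore the treewidth is 4.

4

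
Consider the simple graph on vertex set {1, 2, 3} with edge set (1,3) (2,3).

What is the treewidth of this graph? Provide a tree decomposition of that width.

Treewidth 1.
Bags: B1 = {2, 3}  B2 = {1, 3}
Tree: B1–B2

Every bag has size at most 2, so the width is 2 − 1 = 1 and tw(G) ≤ 1. Since G has at least one edge (e.g. 3–2), it is not an edgeless graph, so tw(G) ≥ 1. Therefore the treewidth is 1.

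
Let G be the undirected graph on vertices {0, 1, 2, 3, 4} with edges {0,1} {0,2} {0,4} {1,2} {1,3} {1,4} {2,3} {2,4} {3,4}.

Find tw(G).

A width-3 tree decomposition is:
Bags: B1 = {0, 1, 2, 4}  B2 = {1, 2, 3, 4}
Tree: B1–B2
The largest bag has 4 vertices, giving width 3; this decomposition certifies tw(G) ≤ 3. On the other hand G contains the 4-clique {0, 1, 2, 4}. A clique must lie in a single bag of any decomposition, so no decomposition can have width below 3. The upper and lower bounds meet at 3, so that is the treewidth.

3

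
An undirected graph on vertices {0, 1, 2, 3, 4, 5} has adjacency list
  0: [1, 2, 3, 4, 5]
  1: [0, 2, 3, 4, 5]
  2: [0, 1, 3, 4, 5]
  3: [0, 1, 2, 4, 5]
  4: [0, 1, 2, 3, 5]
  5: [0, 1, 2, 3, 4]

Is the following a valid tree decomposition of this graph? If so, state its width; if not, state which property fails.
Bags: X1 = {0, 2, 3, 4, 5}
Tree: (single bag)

No — vertex 1 appears in no bag.

A tree decomposition must satisfy three properties: every vertex lies in some bag; for every edge, both endpoints lie together in some bag; and for every vertex, the bags containing it form a connected subtree. Here vertex 1 appears in no bag, so the decomposition is invalid.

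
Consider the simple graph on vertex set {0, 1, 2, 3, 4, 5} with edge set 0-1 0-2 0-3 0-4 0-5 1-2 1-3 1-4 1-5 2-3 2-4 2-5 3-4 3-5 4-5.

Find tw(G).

5

A width-5 tree decomposition is:
Bags: B1 = {0, 1, 2, 3, 4, 5}
Tree: (single bag)
A single bag containing all 6 vertices is trivially a valid decomposition of width 5. Conversely, {0, 1, 2, 3, 4, 5} is a clique of size 6, and the vertices of any clique must share a bag in every tree decomposition; so some bag has ≥ 6 vertices and tw(G) ≥ 5. Hence tw(G) = 5 exactly.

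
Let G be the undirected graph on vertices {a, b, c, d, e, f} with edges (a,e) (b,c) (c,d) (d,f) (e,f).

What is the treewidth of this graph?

A width-1 tree decomposition is:
Bags: B1 = {a, e}  B2 = {e, f}  B3 = {d, f}  B4 = {c, d}  B5 = {b, c}
Tree: B1–B2, B2–B3, B3–B4, B4–B5
The largest bag has 2 vertices, giving width 1; this decomposition certifies tw(G) ≤ 1. G has an edge, so its treewidth is at least 1. The upper and lower bounds meet at 1, so that is the treewidth.

1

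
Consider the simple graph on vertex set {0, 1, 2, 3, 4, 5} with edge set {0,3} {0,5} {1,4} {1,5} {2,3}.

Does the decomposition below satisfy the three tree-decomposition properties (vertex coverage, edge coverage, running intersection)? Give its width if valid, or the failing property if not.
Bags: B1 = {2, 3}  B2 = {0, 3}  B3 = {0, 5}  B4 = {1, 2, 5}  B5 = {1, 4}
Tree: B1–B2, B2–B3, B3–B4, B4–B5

No — bags containing vertex 2 are not connected in the tree.

A tree decomposition must satisfy three properties: every vertex lies in some bag; for every edge, both endpoints lie together in some bag; and for every vertex, the bags containing it form a connected subtree. Here bags containing vertex 2 are not connected in the tree, so the decomposition is invalid.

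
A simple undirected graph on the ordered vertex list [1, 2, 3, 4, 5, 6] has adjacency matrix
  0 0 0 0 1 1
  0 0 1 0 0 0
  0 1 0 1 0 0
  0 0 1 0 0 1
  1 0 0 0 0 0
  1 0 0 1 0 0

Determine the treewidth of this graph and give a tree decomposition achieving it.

Each bag holds 2 vertices, so the decomposition has width 1, which upper-bounds the treewidth. G has an edge, so its treewidth is at least 1. The upper and lower bounds meet at 1, so that is the treewidth.

Treewidth 1.
One optimal decomposition is:
Bags: B1 = {1, 5}  B2 = {1, 6}  B3 = {4, 6}  B4 = {3, 4}  B5 = {2, 3}
Tree: B1–B2, B2–B3, B3–B4, B4–B5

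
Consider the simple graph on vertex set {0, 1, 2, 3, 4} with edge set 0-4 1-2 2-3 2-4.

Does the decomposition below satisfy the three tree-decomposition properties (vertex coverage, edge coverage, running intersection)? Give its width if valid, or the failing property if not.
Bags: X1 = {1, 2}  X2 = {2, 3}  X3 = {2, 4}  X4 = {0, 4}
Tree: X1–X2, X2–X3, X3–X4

Yes; width 1.

Every vertex of G appears in some bag (union = {0, 1, 2, 3, 4}); every edge is covered by a bag; and for each vertex v the set of bags containing v is connected in the bag tree. The decomposition is therefore valid. The largest bag has 2 vertices, so the width is 1.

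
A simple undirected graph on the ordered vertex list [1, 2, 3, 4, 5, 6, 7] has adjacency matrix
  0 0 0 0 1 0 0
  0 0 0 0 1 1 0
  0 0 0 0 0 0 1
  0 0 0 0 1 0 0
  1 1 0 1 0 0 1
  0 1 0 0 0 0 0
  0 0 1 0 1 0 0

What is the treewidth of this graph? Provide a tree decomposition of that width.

Treewidth 1.
One optimal decomposition is:
Bags: B1 = {5, 7}  B2 = {4, 5}  B3 = {2, 5}  B4 = {3, 7}  B5 = {2, 6}  B6 = {1, 5}
Tree: B1–B2, B1–B3, B1–B4, B3–B5, B3–B6

Each bag holds 2 vertices, so the decomposition has width 1, which upper-bounds the treewidth. Any graph with an edge has treewidth ≥ 1, and G has the edge 5–7. Hence tw(G) = 1 exactly.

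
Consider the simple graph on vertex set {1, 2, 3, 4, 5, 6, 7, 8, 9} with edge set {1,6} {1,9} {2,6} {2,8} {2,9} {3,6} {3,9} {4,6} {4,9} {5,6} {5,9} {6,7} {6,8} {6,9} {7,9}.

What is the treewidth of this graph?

2

A width-2 tree decomposition is:
Bags: B1 = {2, 6, 9}  B2 = {1, 6, 9}  B3 = {5, 6, 9}  B4 = {2, 6, 8}  B5 = {4, 6, 9}  B6 = {6, 7, 9}  B7 = {3, 6, 9}
Tree: B1–B2, B2–B3, B1–B4, B3–B5, B5–B6, B6–B7
Every bag has size at most 3, so the width is 3 − 1 = 2 and tw(G) ≤ 2. For the lower bound, the 3 vertices {2, 6, 8} are pairwise adjacent, and any tree decomposition puts a clique entirely inside one bag — forcing width ≥ 2. Therefore the treewidth is 2.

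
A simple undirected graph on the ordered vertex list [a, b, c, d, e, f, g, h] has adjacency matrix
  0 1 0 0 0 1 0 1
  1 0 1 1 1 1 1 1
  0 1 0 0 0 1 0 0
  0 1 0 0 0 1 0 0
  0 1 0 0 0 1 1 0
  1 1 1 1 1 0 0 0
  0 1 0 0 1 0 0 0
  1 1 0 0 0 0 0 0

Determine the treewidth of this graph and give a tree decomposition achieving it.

Each bag holds 3 vertices, so the decomposition has width 2, which upper-bounds the treewidth. Conversely, {b, e, g} is a clique of size 3, and the vertices of any clique must share a bag in every tree decomposition; so some bag has ≥ 3 vertices and tw(G) ≥ 2. Combining the bounds, tw(G) = 2.

Treewidth 2.
Bags: B1 = {a, b, f}  B2 = {b, d, f}  B3 = {b, c, f}  B4 = {b, e, f}  B5 = {a, b, h}  B6 = {b, e, g}
Tree: B1–B2, B1–B3, B3–B4, B1–B5, B4–B6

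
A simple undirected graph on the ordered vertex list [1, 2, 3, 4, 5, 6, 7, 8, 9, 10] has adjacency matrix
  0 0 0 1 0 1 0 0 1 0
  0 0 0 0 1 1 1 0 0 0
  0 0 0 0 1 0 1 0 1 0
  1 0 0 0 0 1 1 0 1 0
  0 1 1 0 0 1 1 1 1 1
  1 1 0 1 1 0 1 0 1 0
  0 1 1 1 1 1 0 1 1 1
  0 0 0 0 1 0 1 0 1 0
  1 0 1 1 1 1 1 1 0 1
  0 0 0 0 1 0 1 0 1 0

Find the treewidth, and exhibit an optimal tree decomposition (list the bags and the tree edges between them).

Treewidth 3.
One such decomposition:
Bags: B1 = {4, 6, 7, 9}  B2 = {5, 6, 7, 9}  B3 = {3, 5, 7, 9}  B4 = {5, 7, 9, 10}  B5 = {1, 4, 6, 9}  B6 = {5, 7, 8, 9}  B7 = {2, 5, 6, 7}
Tree: B1–B2, B2–B3, B2–B4, B1–B5, B2–B6, B2–B7

Every bag has size at most 4, so the width is 4 − 1 = 3 and tw(G) ≤ 3. Conversely, {1, 4, 6, 9} is a clique of size 4, and the vertices of any clique must share a bag in every tree decomposition; so some bag has ≥ 4 vertices and tw(G) ≥ 3. Combining the bounds, tw(G) = 3.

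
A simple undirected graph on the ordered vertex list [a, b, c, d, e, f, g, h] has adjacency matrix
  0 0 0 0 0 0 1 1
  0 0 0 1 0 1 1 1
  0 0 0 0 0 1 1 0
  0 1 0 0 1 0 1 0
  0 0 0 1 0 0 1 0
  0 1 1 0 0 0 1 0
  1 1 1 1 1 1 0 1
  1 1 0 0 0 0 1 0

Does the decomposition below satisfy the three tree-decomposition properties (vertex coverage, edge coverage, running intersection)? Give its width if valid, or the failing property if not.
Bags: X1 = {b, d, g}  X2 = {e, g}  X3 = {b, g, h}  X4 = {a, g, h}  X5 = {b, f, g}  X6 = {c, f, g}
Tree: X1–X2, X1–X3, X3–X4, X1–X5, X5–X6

No — edge (d,e) lies in no bag.

A tree decomposition must satisfy three properties: every vertex lies in some bag; for every edge, both endpoints lie together in some bag; and for every vertex, the bags containing it form a connected subtree. Here edge (d,e) lies in no bag, so the decomposition is invalid.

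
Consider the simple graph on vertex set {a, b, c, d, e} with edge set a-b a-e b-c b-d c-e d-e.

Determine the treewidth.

A width-2 tree decomposition is:
Bags: B1 = {b, d, e}  B2 = {b, c, e}  B3 = {a, b, e}
Tree: B1–B2, B2–B3
Each bag holds 3 vertices, so the decomposition has width 2, which upper-bounds the treewidth. Since e–d–b–c–e is a cycle in G, G is not acyclic. Forests are exactly the graphs of treewidth ≤ 1, so tw(G) ≥ 2. Combining the bounds, tw(G) = 2.

2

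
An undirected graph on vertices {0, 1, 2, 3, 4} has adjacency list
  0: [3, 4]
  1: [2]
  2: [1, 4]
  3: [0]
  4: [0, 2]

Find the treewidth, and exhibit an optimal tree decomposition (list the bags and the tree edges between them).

Each bag holds 2 vertices, so the decomposition has width 1, which upper-bounds the treewidth. G has an edge, so its treewidth is at least 1. Hence tw(G) = 1 exactly.

Treewidth 1.
One such decomposition:
Bags: B1 = {1, 2}  B2 = {2, 4}  B3 = {0, 4}  B4 = {0, 3}
Tree: B1–B2, B2–B3, B3–B4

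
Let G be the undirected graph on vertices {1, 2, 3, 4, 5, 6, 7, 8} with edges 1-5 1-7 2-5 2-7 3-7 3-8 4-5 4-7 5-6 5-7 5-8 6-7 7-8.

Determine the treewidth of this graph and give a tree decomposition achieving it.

Each bag holds 3 vertices, so the decomposition has width 2, which upper-bounds the treewidth. For the lower bound, the 3 vertices {3, 7, 8} are pairwise adjacent, and any tree decomposition puts a clique entirely inside one bag — forcing width ≥ 2. The upper and lower bounds meet at 2, so that is the treewidth.

Treewidth 2.
One optimal decomposition is:
Bags: B1 = {4, 5, 7}  B2 = {1, 5, 7}  B3 = {5, 7, 8}  B4 = {5, 6, 7}  B5 = {2, 5, 7}  B6 = {3, 7, 8}
Tree: B1–B2, B1–B3, B2–B4, B3–B5, B3–B6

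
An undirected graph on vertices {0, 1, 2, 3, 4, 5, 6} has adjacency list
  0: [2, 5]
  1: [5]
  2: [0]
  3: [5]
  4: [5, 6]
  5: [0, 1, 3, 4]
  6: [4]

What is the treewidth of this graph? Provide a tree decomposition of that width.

Treewidth 1.
One such decomposition:
Bags: B1 = {3, 5}  B2 = {1, 5}  B3 = {4, 5}  B4 = {0, 5}  B5 = {0, 2}  B6 = {4, 6}
Tree: B1–B2, B2–B3, B3–B4, B4–B5, B3–B6

The largest bag has 2 vertices, giving width 1; this decomposition certifies tw(G) ≤ 1. G has an edge, so its treewidth is at least 1. Combining the bounds, tw(G) = 1.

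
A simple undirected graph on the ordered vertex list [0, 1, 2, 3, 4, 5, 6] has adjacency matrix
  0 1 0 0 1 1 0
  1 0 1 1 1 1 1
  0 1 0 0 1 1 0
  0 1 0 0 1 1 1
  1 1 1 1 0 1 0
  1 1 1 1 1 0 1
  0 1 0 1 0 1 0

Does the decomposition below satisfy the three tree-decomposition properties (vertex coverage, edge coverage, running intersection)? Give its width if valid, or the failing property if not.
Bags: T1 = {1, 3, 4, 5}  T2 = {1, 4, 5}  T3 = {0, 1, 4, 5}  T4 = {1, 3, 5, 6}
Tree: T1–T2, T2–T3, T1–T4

No — vertex 2 appears in no bag.

A tree decomposition must satisfy three properties: every vertex lies in some bag; for every edge, both endpoints lie together in some bag; and for every vertex, the bags containing it form a connected subtree. Here vertex 2 appears in no bag, so the decomposition is invalid.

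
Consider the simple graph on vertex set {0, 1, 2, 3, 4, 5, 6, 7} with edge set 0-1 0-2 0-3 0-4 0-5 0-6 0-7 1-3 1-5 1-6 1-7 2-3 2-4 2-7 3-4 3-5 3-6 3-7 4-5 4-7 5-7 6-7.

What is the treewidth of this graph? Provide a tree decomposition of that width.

The largest bag has 5 vertices, giving width 4; this decomposition certifies tw(G) ≤ 4. On the other hand G contains the 5-clique {0, 1, 3, 5, 7}. A clique must lie in a single bag of any decomposition, so no decomposition can have width below 4. Combining the bounds, tw(G) = 4.

Treewidth 4.
One such decomposition:
Bags: B1 = {0, 1, 3, 5, 7}  B2 = {0, 3, 4, 5, 7}  B3 = {0, 1, 3, 6, 7}  B4 = {0, 2, 3, 4, 7}
Tree: B1–B2, B1–B3, B2–B4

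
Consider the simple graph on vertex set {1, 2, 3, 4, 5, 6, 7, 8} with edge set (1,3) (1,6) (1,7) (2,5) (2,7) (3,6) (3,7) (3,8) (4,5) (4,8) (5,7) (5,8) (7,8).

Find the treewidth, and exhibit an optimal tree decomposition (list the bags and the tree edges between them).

Treewidth 2.
One such decomposition:
Bags: B1 = {1, 3, 7}  B2 = {3, 7, 8}  B3 = {5, 7, 8}  B4 = {2, 5, 7}  B5 = {1, 3, 6}  B6 = {4, 5, 8}
Tree: B1–B2, B2–B3, B3–B4, B1–B5, B3–B6

The largest bag has 3 vertices, giving width 2; this decomposition certifies tw(G) ≤ 2. For the lower bound, the 3 vertices {4, 5, 8} are pairwise adjacent, and any tree decomposition puts a clique entirely inside one bag — forcing width ≥ 2. Hence tw(G) = 2 exactly.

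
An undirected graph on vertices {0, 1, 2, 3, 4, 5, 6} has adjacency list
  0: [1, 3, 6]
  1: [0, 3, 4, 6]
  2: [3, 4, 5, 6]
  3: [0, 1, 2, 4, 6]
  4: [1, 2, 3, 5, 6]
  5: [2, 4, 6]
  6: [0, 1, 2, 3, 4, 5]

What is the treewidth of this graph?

3

A width-3 tree decomposition is:
Bags: B1 = {1, 3, 4, 6}  B2 = {2, 3, 4, 6}  B3 = {0, 1, 3, 6}  B4 = {2, 4, 5, 6}
Tree: B1–B2, B1–B3, B2–B4
Every bag has size at most 4, so the width is 4 − 1 = 3 and tw(G) ≤ 3. For the lower bound, the 4 vertices {0, 1, 3, 6} are pairwise adjacent, and any tree decomposition puts a clique entirely inside one bag — forcing width ≥ 3. Hence tw(G) = 3 exactly.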